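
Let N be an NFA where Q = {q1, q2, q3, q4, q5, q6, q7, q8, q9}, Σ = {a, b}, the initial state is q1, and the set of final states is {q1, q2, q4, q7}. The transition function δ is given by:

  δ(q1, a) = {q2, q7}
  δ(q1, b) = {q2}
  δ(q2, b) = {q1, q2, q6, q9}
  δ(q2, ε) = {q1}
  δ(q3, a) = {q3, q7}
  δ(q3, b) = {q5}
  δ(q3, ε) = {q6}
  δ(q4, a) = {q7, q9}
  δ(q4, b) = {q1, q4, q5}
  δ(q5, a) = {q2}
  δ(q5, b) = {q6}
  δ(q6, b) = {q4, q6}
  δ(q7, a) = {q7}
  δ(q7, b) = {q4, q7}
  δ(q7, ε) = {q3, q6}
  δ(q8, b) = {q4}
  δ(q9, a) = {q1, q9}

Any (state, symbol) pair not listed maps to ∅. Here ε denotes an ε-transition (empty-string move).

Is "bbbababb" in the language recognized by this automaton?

Yes

Start in {q1}.
Read 'b': {q1} → {q1, q2}.
Read 'b': {q1, q2} → {q1, q2, q6, q9}.
Read 'b': {q1, q2, q6, q9} → {q1, q2, q4, q6, q9}.
Read 'a': {q1, q2, q4, q6, q9} → {q1, q2, q3, q6, q7, q9}.
Read 'b': {q1, q2, q3, q6, q7, q9} → {q1, q2, q3, q4, q5, q6, q7, q9}.
Read 'a': {q1, q2, q3, q4, q5, q6, q7, q9} → {q1, q2, q3, q6, q7, q9}.
Read 'b': {q1, q2, q3, q6, q7, q9} → {q1, q2, q3, q4, q5, q6, q7, q9}.
Read 'b': {q1, q2, q3, q4, q5, q6, q7, q9} → {q1, q2, q3, q4, q5, q6, q7, q9}.
The final set {q1, q2, q3, q4, q5, q6, q7, q9} contains the accepting states q1, q2, q4, q7.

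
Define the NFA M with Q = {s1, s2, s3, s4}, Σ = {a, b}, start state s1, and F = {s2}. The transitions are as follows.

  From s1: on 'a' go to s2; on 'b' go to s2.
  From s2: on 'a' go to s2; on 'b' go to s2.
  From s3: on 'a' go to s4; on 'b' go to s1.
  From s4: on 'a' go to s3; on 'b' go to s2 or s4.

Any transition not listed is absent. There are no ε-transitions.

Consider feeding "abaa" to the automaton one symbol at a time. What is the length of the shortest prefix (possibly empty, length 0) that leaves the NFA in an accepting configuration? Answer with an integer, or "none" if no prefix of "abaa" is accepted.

Start in {s1}.
Read 'a': {s1} → {s2}.
None of the earlier sets intersect F, but {s2} does.

1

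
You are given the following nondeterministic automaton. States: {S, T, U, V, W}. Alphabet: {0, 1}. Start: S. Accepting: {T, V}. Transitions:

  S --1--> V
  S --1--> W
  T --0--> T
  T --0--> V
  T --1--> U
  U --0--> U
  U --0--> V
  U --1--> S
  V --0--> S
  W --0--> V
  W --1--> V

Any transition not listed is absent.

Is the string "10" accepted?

Yes

Start in {S}.
Read '1': {S} → {V, W}.
Read '0': {V, W} → {S, V}.
The final set {S, V} contains the accepting state V.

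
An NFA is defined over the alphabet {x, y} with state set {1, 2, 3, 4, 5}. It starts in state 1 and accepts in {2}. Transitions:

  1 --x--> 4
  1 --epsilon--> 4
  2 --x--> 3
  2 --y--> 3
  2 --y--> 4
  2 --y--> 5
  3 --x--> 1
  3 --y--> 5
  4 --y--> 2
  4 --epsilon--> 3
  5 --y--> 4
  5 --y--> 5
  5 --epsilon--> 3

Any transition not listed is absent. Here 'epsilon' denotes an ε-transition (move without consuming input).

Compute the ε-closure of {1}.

{1, 3, 4}

Begin with {1}.
ε-move 1 → 4; add 4.
ε-move 4 → 3; add 3.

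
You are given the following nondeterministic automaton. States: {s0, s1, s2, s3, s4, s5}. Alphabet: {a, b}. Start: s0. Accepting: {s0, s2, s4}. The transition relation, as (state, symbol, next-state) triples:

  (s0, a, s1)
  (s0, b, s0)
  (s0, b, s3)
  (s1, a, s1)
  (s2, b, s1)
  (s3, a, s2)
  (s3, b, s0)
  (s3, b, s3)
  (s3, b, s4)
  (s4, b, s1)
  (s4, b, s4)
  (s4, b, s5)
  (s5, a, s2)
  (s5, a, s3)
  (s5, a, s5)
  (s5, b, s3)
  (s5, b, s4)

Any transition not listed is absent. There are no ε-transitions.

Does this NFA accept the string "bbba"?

Start in {s0}.
Read 'b': {s0} → {s0, s3}.
Read 'b': {s0, s3} → {s0, s3, s4}.
Read 'b': {s0, s3, s4} → {s0, s1, s3, s4, s5}.
Read 'a': {s0, s1, s3, s4, s5} → {s1, s2, s3, s5}.
The final set {s1, s2, s3, s5} contains the accepting state s2.

Yes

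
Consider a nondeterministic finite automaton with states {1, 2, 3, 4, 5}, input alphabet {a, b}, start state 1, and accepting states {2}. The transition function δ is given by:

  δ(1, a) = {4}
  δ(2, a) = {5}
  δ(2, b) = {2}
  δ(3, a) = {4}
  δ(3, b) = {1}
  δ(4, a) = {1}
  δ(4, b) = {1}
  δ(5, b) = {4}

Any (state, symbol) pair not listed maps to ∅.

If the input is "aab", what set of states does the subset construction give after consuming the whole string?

Start in {1}.
Read 'a': {1} → {4}.
Read 'a': {4} → {1}.
Read 'b': {1} → ∅.

∅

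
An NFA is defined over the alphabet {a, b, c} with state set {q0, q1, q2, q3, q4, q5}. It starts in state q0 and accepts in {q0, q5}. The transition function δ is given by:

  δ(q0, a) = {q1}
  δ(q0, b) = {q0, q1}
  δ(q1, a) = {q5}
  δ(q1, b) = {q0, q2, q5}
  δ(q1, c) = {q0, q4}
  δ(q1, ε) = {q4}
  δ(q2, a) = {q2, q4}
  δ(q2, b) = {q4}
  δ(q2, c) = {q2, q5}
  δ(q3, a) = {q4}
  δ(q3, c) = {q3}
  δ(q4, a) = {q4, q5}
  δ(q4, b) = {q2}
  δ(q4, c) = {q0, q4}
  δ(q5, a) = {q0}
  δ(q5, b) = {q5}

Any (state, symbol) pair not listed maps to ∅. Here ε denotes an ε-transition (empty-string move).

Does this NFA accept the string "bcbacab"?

Yes

Start in {q0}.
Read 'b': q0→{q0, q1}; union {q0, q1}; ε-closure = {q0, q1, q4}.
Read 'c': q0→∅, q1→{q0, q4}, q4→{q0, q4}; now {q0, q4}.
Read 'b': q0→{q0, q1}, q4→{q2}; union {q0, q1, q2}; ε-closure = {q0, q1, q2, q4}.
Read 'a': q0→{q1}, q1→{q5}, q2→{q2, q4}, q4→{q4, q5}; now {q1, q2, q4, q5}.
Read 'c': q1→{q0, q4}, q2→{q2, q5}, q4→{q0, q4}, q5→∅; now {q0, q2, q4, q5}.
Read 'a': q0→{q1}, q2→{q2, q4}, q4→{q4, q5}, q5→{q0}; now {q0, q1, q2, q4, q5}.
Read 'b': q0→{q0, q1}, q1→{q0, q2, q5}, q2→{q4}, q4→{q2}, q5→{q5}; now {q0, q1, q2, q4, q5}.
The final set {q0, q1, q2, q4, q5} contains the accepting states q0, q5.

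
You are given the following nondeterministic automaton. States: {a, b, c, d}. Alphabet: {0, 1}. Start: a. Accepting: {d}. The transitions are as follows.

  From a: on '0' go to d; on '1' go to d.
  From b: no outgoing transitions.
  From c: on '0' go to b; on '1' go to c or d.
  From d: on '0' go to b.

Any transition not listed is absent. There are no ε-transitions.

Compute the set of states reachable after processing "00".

Start in {a}.
Read '0': {a} → {d}.
Read '0': {d} → {b}.

{b}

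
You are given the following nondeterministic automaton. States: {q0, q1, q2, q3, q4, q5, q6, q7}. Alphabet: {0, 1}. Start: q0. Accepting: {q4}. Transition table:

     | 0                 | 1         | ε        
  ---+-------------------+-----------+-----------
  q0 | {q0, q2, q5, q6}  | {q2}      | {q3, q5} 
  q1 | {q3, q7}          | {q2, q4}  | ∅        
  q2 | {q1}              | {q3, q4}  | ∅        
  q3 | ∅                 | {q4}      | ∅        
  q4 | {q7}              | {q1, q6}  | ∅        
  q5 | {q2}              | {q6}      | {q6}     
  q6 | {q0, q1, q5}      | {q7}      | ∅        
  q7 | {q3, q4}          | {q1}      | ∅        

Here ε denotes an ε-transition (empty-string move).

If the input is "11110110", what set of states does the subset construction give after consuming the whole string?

Start: ε-closure({q0}) = {q0, q3, q5, q6}.
Read '1': {q0, q3, q5, q6} → {q2, q4, q6, q7}.
Read '1': {q2, q4, q6, q7} → {q1, q3, q4, q6, q7}.
Read '1': {q1, q3, q4, q6, q7} → {q1, q2, q4, q6, q7}.
Read '1': {q1, q2, q4, q6, q7} → {q1, q2, q3, q4, q6, q7}.
Read '0': {q1, q2, q3, q4, q6, q7} → {q0, q1, q3, q4, q5, q6, q7}.
Read '1': {q0, q1, q3, q4, q5, q6, q7} → {q1, q2, q4, q6, q7}.
Read '1': {q1, q2, q4, q6, q7} → {q1, q2, q3, q4, q6, q7}.
Read '0': {q1, q2, q3, q4, q6, q7} → {q0, q1, q3, q4, q5, q6, q7}.

{q0, q1, q3, q4, q5, q6, q7}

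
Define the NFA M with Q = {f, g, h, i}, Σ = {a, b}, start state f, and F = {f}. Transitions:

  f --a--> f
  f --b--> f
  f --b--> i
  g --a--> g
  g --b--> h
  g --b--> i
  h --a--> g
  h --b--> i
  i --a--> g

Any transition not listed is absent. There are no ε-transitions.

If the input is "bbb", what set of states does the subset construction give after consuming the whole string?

{f, i}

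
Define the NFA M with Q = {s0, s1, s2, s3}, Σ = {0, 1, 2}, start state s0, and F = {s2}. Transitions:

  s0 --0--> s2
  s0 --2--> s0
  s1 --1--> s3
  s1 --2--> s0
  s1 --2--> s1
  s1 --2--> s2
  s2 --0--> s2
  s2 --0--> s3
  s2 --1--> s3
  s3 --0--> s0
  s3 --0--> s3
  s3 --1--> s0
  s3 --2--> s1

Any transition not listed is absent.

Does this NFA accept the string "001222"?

Yes

Start in {s0}.
Read '0': s0→{s2}; now {s2}.
Read '0': s2→{s2, s3}; now {s2, s3}.
Read '1': s2→{s3}, s3→{s0}; now {s0, s3}.
Read '2': s0→{s0}, s3→{s1}; now {s0, s1}.
Read '2': s0→{s0}, s1→{s0, s1, s2}; now {s0, s1, s2}.
Read '2': s0→{s0}, s1→{s0, s1, s2}, s2→∅; now {s0, s1, s2}.
The final set {s0, s1, s2} contains the accepting state s2.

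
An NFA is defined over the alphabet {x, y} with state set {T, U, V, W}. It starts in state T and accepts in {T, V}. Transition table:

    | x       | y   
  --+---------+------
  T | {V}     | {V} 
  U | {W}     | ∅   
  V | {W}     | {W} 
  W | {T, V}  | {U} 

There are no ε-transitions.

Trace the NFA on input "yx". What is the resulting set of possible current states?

{W}

Start in {T}.
Read 'y': {T} → {V}.
Read 'x': {V} → {W}.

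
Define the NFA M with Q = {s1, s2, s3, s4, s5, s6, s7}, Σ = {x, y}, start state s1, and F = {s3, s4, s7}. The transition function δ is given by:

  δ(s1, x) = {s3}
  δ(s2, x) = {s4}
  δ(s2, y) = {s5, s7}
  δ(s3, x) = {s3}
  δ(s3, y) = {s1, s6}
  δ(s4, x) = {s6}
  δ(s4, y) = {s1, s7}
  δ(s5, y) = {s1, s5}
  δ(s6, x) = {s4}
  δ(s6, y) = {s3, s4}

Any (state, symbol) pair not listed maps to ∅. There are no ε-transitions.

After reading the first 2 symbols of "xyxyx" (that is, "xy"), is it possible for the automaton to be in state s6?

Yes

Start in {s1}.
Read 'x': s1→{s3}; now {s3}.
Read 'y': s3→{s1, s6}; now {s1, s6}.
State s6 is in {s1, s6}.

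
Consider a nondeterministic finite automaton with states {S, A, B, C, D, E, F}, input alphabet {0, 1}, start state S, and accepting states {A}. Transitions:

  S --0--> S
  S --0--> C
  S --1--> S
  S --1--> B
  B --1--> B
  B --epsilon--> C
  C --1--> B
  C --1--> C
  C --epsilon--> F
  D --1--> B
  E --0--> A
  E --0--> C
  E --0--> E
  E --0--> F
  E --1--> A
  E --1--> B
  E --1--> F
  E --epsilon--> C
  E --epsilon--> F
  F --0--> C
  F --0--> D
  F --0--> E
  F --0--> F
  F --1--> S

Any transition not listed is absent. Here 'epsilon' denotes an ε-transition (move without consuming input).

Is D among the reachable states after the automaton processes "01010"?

Start in {S}.
Read '0': S→{S, C}; union {S, C}; ε-closure = {S, C, F}.
Read '1': S→{S, B}, C→{B, C}, F→{S}; union {S, B, C}; ε-closure = {S, B, C, F}.
Read '0': S→{S, C}, B→∅, C→∅, F→{C, D, E, F}; now {S, C, D, E, F}.
Read '1': S→{S, B}, C→{B, C}, D→{B}, E→{A, B, F}, F→{S}; now {S, A, B, C, F}.
Read '0': S→{S, C}, A→∅, B→∅, C→∅, F→{C, D, E, F}; now {S, C, D, E, F}.
State D is in {S, C, D, E, F}.

Yes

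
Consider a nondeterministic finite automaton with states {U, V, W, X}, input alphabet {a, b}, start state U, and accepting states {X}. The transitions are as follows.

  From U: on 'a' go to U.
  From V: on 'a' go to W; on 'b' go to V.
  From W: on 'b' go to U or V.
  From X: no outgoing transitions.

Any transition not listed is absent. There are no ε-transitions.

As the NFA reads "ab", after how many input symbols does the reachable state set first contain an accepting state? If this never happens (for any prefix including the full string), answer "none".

Start in {U}.
Read 'a': U→{U}; now {U}.
Read 'b': U→∅; now ∅.
No reachable set along the way intersects F.

none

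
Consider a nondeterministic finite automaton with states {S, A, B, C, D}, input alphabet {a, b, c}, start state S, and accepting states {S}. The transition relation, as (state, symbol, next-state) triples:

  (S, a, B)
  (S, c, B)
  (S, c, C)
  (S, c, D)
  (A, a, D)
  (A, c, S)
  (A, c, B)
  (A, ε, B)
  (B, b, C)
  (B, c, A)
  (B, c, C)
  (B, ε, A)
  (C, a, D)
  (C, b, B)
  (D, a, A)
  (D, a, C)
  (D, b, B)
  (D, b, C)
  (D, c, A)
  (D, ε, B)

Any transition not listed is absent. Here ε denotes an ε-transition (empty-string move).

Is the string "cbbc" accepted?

Yes

Start in {S}.
Read 'c': {S} → {A, B, C, D}.
Read 'b': {A, B, C, D} → {A, B, C}.
Read 'b': {A, B, C} → {A, B, C}.
Read 'c': {A, B, C} → {S, A, B, C}.
The final set {S, A, B, C} contains the accepting state S.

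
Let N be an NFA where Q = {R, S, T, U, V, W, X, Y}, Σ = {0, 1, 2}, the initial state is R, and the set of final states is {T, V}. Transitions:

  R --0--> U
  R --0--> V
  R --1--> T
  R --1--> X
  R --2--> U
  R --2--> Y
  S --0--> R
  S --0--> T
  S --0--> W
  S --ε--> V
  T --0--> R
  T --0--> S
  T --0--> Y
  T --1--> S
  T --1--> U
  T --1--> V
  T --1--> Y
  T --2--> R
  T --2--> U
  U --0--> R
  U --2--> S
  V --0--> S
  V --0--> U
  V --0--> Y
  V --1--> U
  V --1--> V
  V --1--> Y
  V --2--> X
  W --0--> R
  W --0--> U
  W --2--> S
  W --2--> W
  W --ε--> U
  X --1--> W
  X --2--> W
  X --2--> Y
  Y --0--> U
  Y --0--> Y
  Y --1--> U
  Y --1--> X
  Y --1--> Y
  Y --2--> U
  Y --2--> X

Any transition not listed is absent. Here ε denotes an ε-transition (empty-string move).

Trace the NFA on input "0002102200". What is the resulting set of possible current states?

Start in {R}.
Read '0': R→{U, V}; now {U, V}.
Read '0': U→{R}, V→{S, U, Y}; union {R, S, U, Y}; ε-closure = {R, S, U, V, Y}.
Read '0': R→{U, V}, S→{R, T, W}, U→{R}, V→{S, U, Y}, Y→{U, Y}; now {R, S, T, U, V, W, Y}.
Read '2': R→{U, Y}, S→∅, T→{R, U}, U→{S}, V→{X}, W→{S, W}, Y→{U, X}; union {R, S, U, W, X, Y}; ε-closure = {R, S, U, V, W, X, Y}.
Read '1': R→{T, X}, S→∅, U→∅, V→{U, V, Y}, W→∅, X→{W}, Y→{U, X, Y}; now {T, U, V, W, X, Y}.
Read '0': T→{R, S, Y}, U→{R}, V→{S, U, Y}, W→{R, U}, X→∅, Y→{U, Y}; union {R, S, U, Y}; ε-closure = {R, S, U, V, Y}.
Read '2': R→{U, Y}, S→∅, U→{S}, V→{X}, Y→{U, X}; union {S, U, X, Y}; ε-closure = {S, U, V, X, Y}.
Read '2': S→∅, U→{S}, V→{X}, X→{W, Y}, Y→{U, X}; union {S, U, W, X, Y}; ε-closure = {S, U, V, W, X, Y}.
Read '0': S→{R, T, W}, U→{R}, V→{S, U, Y}, W→{R, U}, X→∅, Y→{U, Y}; union {R, S, T, U, W, Y}; ε-closure = {R, S, T, U, V, W, Y}.
Read '0': R→{U, V}, S→{R, T, W}, T→{R, S, Y}, U→{R}, V→{S, U, Y}, W→{R, U}, Y→{U, Y}; now {R, S, T, U, V, W, Y}.

{R, S, T, U, V, W, Y}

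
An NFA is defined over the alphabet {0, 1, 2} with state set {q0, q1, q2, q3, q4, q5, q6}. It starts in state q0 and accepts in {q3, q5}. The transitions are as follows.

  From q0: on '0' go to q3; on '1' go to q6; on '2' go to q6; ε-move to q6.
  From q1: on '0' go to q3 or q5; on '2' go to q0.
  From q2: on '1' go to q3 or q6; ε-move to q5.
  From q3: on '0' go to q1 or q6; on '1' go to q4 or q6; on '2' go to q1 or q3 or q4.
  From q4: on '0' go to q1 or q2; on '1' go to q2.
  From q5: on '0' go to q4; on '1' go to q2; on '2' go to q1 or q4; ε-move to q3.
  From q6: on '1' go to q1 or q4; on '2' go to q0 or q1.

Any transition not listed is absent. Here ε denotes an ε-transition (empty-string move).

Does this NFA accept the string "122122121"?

No

Start: ε-closure({q0}) = {q0, q6}.
Read '1': q0→{q6}, q6→{q1, q4}; now {q1, q4, q6}.
Read '2': q1→{q0}, q4→∅, q6→{q0, q1}; union {q0, q1}; ε-closure = {q0, q1, q6}.
Read '2': q0→{q6}, q1→{q0}, q6→{q0, q1}; now {q0, q1, q6}.
Read '1': q0→{q6}, q1→∅, q6→{q1, q4}; now {q1, q4, q6}.
Read '2': q1→{q0}, q4→∅, q6→{q0, q1}; union {q0, q1}; ε-closure = {q0, q1, q6}.
Read '2': q0→{q6}, q1→{q0}, q6→{q0, q1}; now {q0, q1, q6}.
Read '1': q0→{q6}, q1→∅, q6→{q1, q4}; now {q1, q4, q6}.
Read '2': q1→{q0}, q4→∅, q6→{q0, q1}; union {q0, q1}; ε-closure = {q0, q1, q6}.
Read '1': q0→{q6}, q1→∅, q6→{q1, q4}; now {q1, q4, q6}.
The final set {q1, q4, q6} contains no accepting state.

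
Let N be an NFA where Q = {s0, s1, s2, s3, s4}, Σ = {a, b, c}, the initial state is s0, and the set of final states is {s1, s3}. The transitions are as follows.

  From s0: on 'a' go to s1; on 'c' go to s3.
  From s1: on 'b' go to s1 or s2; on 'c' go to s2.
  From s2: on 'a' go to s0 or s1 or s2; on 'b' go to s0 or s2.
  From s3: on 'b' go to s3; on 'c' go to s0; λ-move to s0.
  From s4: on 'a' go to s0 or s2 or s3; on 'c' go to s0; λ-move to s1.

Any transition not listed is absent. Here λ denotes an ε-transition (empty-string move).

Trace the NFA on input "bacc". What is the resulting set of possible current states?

Start in {s0}.
Read 'b': {s0} → ∅.
The set is empty and remains empty for the remaining 3 symbols.

∅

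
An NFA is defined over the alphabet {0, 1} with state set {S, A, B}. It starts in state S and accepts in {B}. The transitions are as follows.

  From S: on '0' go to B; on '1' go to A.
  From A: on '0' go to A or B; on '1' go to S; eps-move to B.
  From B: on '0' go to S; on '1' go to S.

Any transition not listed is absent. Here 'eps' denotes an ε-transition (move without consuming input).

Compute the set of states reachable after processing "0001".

Start in {S}.
Read '0': S→{B}; now {B}.
Read '0': B→{S}; now {S}.
Read '0': S→{B}; now {B}.
Read '1': B→{S}; now {S}.

{S}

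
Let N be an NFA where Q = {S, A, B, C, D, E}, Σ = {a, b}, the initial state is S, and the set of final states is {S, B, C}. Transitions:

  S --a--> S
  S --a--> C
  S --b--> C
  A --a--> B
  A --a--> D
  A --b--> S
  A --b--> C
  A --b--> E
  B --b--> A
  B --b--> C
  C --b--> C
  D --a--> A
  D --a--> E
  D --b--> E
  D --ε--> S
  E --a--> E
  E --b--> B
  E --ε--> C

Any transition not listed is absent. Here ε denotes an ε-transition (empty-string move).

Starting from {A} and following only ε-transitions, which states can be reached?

Begin with {A}.
No ε-moves leave this set, so the closure equals the set itself.

{A}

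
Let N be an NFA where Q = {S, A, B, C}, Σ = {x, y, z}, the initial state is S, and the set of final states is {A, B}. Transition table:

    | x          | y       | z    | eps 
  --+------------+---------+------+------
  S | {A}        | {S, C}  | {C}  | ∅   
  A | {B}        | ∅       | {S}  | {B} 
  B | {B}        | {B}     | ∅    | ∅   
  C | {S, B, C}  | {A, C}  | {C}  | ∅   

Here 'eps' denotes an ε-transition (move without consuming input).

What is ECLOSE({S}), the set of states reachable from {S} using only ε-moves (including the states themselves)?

{S}

Begin with {S}.
No ε-moves leave this set, so the closure equals the set itself.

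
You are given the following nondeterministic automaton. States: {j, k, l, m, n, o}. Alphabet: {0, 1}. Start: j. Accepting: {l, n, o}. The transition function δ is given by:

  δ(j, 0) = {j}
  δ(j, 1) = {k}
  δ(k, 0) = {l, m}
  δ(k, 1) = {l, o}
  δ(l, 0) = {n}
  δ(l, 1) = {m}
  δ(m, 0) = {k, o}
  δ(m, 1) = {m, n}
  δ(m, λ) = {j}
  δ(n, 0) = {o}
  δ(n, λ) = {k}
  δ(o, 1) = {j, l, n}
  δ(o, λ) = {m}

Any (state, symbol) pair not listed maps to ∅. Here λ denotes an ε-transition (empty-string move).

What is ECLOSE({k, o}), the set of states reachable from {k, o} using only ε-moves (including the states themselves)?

{j, k, m, o}

Begin with {k, o}.
ε-move o → m; add m.
ε-move m → j; add j.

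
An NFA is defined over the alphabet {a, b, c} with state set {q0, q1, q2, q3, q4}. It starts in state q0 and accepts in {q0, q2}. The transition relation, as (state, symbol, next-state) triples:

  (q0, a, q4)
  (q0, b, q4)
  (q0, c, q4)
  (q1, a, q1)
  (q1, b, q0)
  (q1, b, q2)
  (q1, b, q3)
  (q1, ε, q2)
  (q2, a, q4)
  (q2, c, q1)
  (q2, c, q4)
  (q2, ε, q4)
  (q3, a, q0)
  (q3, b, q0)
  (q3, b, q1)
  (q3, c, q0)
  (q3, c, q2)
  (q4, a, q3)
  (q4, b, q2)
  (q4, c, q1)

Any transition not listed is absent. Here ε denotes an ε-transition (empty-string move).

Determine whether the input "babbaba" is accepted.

Start in {q0}.
Read 'b': q0→{q4}; now {q4}.
Read 'a': q4→{q3}; now {q3}.
Read 'b': q3→{q0, q1}; union {q0, q1}; ε-closure = {q0, q1, q2, q4}.
Read 'b': q0→{q4}, q1→{q0, q2, q3}, q2→∅, q4→{q2}; now {q0, q2, q3, q4}.
Read 'a': q0→{q4}, q2→{q4}, q3→{q0}, q4→{q3}; now {q0, q3, q4}.
Read 'b': q0→{q4}, q3→{q0, q1}, q4→{q2}; now {q0, q1, q2, q4}.
Read 'a': q0→{q4}, q1→{q1}, q2→{q4}, q4→{q3}; union {q1, q3, q4}; ε-closure = {q1, q2, q3, q4}.
The final set {q1, q2, q3, q4} contains the accepting state q2.

Yes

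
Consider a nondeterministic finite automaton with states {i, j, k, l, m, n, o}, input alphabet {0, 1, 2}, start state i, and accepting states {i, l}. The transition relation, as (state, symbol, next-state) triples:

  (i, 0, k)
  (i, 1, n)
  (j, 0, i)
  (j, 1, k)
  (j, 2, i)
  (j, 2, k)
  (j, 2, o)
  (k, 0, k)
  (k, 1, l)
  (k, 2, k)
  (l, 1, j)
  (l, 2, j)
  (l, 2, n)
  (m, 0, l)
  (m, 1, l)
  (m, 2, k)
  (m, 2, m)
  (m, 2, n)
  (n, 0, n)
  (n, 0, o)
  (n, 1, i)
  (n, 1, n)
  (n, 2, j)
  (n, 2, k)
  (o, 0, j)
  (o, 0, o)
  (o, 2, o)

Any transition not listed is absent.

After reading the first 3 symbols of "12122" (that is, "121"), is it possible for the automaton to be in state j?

Start in {i}.
Read '1': {i} → {n}.
Read '2': {n} → {j, k}.
Read '1': {j, k} → {k, l}.
State j is not in {k, l}.

No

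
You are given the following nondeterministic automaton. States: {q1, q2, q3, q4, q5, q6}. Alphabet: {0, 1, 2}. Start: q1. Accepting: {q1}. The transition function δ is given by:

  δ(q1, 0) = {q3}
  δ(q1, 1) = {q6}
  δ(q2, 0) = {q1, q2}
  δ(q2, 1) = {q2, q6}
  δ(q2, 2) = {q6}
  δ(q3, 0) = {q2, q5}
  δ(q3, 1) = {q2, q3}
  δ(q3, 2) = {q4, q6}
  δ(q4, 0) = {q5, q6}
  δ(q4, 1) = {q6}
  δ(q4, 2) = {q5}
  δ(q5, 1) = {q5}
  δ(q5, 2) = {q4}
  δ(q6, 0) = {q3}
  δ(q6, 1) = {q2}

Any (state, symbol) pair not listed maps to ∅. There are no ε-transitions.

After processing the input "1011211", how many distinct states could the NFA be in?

2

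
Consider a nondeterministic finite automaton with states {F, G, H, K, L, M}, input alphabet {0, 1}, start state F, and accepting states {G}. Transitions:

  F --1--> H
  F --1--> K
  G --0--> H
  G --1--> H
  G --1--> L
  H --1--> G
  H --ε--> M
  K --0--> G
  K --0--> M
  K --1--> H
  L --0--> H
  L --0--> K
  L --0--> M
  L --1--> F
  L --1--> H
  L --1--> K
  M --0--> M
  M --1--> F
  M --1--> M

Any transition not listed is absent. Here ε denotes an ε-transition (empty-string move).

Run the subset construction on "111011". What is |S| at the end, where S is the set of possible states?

6

Start in {F}.
Read '1': F→{H, K}; union {H, K}; ε-closure = {H, K, M}.
Read '1': H→{G}, K→{H}, M→{F, M}; now {F, G, H, M}.
Read '1': F→{H, K}, G→{H, L}, H→{G}, M→{F, M}; now {F, G, H, K, L, M}.
Read '0': F→∅, G→{H}, H→∅, K→{G, M}, L→{H, K, M}, M→{M}; now {G, H, K, M}.
Read '1': G→{H, L}, H→{G}, K→{H}, M→{F, M}; now {F, G, H, L, M}.
Read '1': F→{H, K}, G→{H, L}, H→{G}, L→{F, H, K}, M→{F, M}; now {F, G, H, K, L, M}.
That set has 6 states.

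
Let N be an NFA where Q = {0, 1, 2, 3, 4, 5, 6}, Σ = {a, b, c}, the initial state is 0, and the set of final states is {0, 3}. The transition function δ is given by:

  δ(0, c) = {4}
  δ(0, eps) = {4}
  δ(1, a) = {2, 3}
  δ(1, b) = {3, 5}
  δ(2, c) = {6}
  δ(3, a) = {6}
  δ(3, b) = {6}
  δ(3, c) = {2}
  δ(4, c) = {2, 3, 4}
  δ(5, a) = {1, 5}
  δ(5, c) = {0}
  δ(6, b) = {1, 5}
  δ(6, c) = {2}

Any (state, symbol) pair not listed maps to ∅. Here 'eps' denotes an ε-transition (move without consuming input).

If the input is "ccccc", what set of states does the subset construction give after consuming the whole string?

{2, 3, 4, 6}

Start: ε-closure({0}) = {0, 4}.
Read 'c': 0→{4}, 4→{2, 3, 4}; now {2, 3, 4}.
Read 'c': 2→{6}, 3→{2}, 4→{2, 3, 4}; now {2, 3, 4, 6}.
Read 'c': 2→{6}, 3→{2}, 4→{2, 3, 4}, 6→{2}; now {2, 3, 4, 6}.
Read 'c': 2→{6}, 3→{2}, 4→{2, 3, 4}, 6→{2}; now {2, 3, 4, 6}.
Read 'c': 2→{6}, 3→{2}, 4→{2, 3, 4}, 6→{2}; now {2, 3, 4, 6}.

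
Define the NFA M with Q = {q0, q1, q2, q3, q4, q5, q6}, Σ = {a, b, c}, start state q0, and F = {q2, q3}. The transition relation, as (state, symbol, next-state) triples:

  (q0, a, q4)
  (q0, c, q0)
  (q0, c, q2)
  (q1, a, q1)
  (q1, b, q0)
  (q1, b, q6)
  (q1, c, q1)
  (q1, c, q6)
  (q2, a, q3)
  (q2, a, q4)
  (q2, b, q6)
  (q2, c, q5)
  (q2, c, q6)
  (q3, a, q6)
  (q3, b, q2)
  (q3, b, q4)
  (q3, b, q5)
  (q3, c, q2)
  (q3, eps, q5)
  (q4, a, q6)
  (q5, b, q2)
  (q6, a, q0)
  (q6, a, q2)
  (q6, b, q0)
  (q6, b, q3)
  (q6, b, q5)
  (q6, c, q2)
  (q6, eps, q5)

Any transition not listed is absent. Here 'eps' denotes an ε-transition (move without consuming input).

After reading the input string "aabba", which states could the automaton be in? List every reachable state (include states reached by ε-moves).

{q0, q2, q3, q4, q5, q6}

Start in {q0}.
Read 'a': q0→{q4}; now {q4}.
Read 'a': q4→{q6}; union {q6}; ε-closure = {q5, q6}.
Read 'b': q5→{q2}, q6→{q0, q3, q5}; now {q0, q2, q3, q5}.
Read 'b': q0→∅, q2→{q6}, q3→{q2, q4, q5}, q5→{q2}; now {q2, q4, q5, q6}.
Read 'a': q2→{q3, q4}, q4→{q6}, q5→∅, q6→{q0, q2}; union {q0, q2, q3, q4, q6}; ε-closure = {q0, q2, q3, q4, q5, q6}.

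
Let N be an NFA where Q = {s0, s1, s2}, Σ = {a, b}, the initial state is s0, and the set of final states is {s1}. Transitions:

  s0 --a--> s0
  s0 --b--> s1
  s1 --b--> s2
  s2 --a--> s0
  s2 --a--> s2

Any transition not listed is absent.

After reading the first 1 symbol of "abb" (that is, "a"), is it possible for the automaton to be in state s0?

Yes

Start in {s0}.
Read 'a': {s0} → {s0}.
State s0 is in {s0}.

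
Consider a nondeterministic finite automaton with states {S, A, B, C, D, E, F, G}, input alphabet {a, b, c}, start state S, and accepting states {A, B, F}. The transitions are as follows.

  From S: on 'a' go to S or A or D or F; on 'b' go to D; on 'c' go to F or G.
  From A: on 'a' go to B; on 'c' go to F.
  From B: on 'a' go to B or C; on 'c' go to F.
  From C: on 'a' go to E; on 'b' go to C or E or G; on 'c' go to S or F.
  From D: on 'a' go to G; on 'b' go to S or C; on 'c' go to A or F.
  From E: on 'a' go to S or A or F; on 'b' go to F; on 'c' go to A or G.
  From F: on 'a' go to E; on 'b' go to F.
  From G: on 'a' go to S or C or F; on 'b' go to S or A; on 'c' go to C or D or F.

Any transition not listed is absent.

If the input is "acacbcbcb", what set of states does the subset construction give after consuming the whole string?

Start in {S}.
Read 'a': {S} → {S, A, D, F}.
Read 'c': {S, A, D, F} → {A, F, G}.
Read 'a': {A, F, G} → {S, B, C, E, F}.
Read 'c': {S, B, C, E, F} → {S, A, F, G}.
Read 'b': {S, A, F, G} → {S, A, D, F}.
Read 'c': {S, A, D, F} → {A, F, G}.
Read 'b': {A, F, G} → {S, A, F}.
Read 'c': {S, A, F} → {F, G}.
Read 'b': {F, G} → {S, A, F}.

{S, A, F}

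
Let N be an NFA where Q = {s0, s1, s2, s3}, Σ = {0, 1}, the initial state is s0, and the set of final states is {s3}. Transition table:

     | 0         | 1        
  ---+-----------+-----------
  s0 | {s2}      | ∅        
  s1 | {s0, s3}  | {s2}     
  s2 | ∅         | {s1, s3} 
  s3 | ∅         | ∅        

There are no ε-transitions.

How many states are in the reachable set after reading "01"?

2

Start in {s0}.
Read '0': s0→{s2}; now {s2}.
Read '1': s2→{s1, s3}; now {s1, s3}.
That set has 2 states.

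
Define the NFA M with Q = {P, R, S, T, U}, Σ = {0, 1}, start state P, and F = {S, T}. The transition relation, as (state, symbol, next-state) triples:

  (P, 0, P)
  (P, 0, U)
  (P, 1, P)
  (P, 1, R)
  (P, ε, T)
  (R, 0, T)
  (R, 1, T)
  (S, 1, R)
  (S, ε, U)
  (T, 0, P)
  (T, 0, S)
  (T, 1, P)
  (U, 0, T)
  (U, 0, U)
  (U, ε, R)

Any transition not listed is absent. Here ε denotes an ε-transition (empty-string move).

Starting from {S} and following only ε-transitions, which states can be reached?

{R, S, U}

Begin with {S}.
ε-move S → U; add U.
ε-move U → R; add R.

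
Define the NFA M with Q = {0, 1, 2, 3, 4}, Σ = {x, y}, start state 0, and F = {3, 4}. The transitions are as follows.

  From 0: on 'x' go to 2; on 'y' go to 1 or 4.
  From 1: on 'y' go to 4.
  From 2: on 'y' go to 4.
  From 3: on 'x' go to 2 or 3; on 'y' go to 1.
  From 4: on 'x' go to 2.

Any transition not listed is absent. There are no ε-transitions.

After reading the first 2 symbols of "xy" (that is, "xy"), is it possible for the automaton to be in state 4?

Start in {0}.
Read 'x': {0} → {2}.
Read 'y': {2} → {4}.
State 4 is in {4}.

Yes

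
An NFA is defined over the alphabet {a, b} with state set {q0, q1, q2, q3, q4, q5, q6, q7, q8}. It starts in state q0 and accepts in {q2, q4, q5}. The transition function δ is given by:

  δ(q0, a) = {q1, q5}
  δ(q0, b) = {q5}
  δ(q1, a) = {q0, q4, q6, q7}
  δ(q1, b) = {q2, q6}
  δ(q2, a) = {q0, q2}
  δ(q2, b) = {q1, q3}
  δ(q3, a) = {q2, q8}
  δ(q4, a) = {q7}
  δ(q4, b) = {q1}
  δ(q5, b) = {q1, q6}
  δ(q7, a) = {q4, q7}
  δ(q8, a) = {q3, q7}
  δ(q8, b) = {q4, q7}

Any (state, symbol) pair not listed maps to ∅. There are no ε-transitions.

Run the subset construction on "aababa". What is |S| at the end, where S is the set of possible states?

4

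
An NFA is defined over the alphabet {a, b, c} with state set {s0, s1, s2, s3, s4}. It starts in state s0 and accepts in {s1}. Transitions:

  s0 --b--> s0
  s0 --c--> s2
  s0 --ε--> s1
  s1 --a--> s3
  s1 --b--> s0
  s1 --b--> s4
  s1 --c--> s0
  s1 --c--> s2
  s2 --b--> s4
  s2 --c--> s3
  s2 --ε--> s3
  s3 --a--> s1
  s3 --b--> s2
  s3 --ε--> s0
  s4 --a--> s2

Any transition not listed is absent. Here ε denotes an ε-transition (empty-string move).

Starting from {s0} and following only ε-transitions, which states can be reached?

Begin with {s0}.
ε-move s0 → s1; add s1.

{s0, s1}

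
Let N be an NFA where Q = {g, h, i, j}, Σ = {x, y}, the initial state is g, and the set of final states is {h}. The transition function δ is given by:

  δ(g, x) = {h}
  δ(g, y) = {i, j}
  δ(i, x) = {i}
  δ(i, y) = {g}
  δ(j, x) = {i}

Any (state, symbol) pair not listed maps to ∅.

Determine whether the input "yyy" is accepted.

No

Start in {g}.
Read 'y': {g} → {i, j}.
Read 'y': {i, j} → {g}.
Read 'y': {g} → {i, j}.
The final set {i, j} contains no accepting state.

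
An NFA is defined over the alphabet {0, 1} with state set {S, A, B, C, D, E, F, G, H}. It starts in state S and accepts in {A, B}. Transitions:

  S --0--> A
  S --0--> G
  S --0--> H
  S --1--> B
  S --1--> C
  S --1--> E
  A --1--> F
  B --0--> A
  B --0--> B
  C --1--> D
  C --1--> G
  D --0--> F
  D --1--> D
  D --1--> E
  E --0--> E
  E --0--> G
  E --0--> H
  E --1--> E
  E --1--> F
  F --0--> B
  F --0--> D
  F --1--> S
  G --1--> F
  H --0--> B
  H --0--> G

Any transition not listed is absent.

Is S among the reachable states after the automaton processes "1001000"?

No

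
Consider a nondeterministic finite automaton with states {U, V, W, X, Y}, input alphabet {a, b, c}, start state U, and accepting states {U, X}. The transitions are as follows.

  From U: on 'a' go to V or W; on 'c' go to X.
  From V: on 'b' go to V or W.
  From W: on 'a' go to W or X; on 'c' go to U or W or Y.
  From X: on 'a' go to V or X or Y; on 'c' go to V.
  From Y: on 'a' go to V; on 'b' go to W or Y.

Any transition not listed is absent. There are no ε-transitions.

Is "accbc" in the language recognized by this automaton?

Yes

Start in {U}.
Read 'a': {U} → {V, W}.
Read 'c': {V, W} → {U, W, Y}.
Read 'c': {U, W, Y} → {U, W, X, Y}.
Read 'b': {U, W, X, Y} → {W, Y}.
Read 'c': {W, Y} → {U, W, Y}.
The final set {U, W, Y} contains the accepting state U.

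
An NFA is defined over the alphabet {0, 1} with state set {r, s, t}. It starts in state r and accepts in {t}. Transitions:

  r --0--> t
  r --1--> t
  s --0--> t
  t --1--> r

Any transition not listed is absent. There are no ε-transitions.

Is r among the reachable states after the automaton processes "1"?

Start in {r}.
Read '1': {r} → {t}.
State r is not in {t}.

No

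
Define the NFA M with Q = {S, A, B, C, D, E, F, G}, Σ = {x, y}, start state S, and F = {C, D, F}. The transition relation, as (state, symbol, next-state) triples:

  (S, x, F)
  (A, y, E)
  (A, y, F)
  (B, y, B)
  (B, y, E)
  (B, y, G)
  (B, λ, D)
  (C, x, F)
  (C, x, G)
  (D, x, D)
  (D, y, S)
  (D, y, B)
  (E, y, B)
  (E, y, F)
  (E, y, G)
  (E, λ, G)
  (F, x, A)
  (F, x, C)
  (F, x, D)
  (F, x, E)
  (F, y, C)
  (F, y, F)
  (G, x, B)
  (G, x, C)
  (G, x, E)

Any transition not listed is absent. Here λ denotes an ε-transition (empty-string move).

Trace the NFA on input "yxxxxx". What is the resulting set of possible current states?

∅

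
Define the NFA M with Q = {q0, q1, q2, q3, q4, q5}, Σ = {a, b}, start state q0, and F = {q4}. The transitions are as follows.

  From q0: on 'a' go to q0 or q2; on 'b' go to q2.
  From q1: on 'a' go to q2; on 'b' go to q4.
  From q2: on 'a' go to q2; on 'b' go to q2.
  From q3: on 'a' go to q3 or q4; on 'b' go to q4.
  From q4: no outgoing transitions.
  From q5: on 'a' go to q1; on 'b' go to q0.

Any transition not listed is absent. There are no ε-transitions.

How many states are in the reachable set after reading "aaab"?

1

Start in {q0}.
Read 'a': {q0} → {q0, q2}.
Read 'a': {q0, q2} → {q0, q2}.
Read 'a': {q0, q2} → {q0, q2}.
Read 'b': {q0, q2} → {q2}.
That set has 1 state.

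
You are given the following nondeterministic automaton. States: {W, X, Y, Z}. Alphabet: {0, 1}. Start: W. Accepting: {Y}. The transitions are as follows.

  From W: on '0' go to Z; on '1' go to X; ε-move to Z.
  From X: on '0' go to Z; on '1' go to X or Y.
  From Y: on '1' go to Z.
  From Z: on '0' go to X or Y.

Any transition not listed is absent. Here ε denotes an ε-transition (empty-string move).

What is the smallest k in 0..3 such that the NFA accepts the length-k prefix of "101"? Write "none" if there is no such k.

none

Start: ε-closure({W}) = {W, Z}.
Read '1': W→{X}, Z→∅; now {X}.
Read '0': X→{Z}; now {Z}.
Read '1': Z→∅; now ∅.
No reachable set along the way intersects F.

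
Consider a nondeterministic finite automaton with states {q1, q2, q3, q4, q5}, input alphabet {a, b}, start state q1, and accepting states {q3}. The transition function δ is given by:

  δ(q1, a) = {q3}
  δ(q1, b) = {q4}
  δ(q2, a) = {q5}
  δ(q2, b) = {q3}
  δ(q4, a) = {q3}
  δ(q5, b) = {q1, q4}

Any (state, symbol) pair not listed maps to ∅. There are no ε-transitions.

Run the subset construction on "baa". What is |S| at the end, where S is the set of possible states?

Start in {q1}.
Read 'b': {q1} → {q4}.
Read 'a': {q4} → {q3}.
Read 'a': {q3} → ∅.
That set has 0 states.

0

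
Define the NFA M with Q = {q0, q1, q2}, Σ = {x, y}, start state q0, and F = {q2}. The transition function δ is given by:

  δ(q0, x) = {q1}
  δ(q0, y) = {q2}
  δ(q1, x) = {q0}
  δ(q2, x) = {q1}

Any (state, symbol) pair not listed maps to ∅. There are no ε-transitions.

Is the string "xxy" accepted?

Start in {q0}.
Read 'x': {q0} → {q1}.
Read 'x': {q1} → {q0}.
Read 'y': {q0} → {q2}.
The final set {q2} contains the accepting state q2.

Yes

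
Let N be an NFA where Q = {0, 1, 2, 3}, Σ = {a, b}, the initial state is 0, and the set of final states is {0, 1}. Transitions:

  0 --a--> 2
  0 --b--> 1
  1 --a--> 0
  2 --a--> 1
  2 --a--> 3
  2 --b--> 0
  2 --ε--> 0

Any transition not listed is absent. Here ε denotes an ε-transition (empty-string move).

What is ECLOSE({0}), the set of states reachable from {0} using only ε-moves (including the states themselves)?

{0}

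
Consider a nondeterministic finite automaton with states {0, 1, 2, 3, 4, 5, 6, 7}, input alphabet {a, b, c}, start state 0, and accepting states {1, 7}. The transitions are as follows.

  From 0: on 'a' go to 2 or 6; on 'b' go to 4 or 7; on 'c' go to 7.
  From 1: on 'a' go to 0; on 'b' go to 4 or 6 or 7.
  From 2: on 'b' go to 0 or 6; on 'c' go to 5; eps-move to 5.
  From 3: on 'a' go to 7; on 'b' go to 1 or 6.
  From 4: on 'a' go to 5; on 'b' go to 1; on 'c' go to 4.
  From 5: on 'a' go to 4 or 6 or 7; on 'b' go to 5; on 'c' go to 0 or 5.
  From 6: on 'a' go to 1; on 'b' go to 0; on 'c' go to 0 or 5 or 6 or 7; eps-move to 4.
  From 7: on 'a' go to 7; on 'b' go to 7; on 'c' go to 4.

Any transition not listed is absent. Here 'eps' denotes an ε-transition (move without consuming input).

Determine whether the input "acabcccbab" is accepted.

Yes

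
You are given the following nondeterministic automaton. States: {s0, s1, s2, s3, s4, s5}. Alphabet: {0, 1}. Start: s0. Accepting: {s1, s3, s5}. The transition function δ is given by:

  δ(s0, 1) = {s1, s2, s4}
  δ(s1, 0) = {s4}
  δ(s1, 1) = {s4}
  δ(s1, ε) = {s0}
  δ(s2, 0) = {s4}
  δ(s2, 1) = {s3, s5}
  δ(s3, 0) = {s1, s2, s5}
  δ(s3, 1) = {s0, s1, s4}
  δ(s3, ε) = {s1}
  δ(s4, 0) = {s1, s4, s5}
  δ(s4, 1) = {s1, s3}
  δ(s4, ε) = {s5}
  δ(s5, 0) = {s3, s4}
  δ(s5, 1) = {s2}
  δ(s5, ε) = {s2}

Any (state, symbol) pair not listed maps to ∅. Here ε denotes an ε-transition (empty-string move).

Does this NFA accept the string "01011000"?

No

Start in {s0}.
Read '0': {s0} → ∅.
The set is empty and remains empty for the remaining 7 symbols.
The final set ∅ contains no accepting state.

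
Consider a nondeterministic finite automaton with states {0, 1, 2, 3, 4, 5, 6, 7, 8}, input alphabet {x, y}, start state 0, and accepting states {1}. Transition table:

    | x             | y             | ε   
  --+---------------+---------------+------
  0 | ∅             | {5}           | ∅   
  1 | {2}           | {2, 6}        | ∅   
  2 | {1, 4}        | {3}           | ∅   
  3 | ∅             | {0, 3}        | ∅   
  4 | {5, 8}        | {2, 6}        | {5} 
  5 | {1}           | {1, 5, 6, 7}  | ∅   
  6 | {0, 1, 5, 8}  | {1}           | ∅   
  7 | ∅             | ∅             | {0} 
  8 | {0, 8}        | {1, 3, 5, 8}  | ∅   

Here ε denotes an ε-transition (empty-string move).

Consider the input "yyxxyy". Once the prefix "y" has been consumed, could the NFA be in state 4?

Start in {0}.
Read 'y': 0→{5}; now {5}.
State 4 is not in {5}.

No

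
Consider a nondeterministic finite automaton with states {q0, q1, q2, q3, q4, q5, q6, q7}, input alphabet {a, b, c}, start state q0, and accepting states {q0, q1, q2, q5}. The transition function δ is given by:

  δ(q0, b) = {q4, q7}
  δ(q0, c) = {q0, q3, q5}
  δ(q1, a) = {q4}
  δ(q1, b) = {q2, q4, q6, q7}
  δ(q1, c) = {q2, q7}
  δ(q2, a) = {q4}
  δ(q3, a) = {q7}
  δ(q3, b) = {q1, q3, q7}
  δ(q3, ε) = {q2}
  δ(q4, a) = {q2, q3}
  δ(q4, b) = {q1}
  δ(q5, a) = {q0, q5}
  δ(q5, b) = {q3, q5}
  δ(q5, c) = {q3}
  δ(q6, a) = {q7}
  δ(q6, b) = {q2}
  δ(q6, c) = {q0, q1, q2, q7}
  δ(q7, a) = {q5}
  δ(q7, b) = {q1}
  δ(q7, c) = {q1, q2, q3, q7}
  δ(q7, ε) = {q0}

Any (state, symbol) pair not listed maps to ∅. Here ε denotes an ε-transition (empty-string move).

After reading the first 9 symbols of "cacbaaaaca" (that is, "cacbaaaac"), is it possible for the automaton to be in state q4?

Start in {q0}.
Read 'c': q0→{q0, q3, q5}; union {q0, q3, q5}; ε-closure = {q0, q2, q3, q5}.
Read 'a': q0→∅, q2→{q4}, q3→{q7}, q5→{q0, q5}; now {q0, q4, q5, q7}.
Read 'c': q0→{q0, q3, q5}, q4→∅, q5→{q3}, q7→{q1, q2, q3, q7}; now {q0, q1, q2, q3, q5, q7}.
Read 'b': q0→{q4, q7}, q1→{q2, q4, q6, q7}, q2→∅, q3→{q1, q3, q7}, q5→{q3, q5}, q7→{q1}; union {q1, q2, q3, q4, q5, q6, q7}; ε-closure = {q0, q1, q2, q3, q4, q5, q6, q7}.
Read 'a': q0→∅, q1→{q4}, q2→{q4}, q3→{q7}, q4→{q2, q3}, q5→{q0, q5}, q6→{q7}, q7→{q5}; now {q0, q2, q3, q4, q5, q7}.
Read 'a': q0→∅, q2→{q4}, q3→{q7}, q4→{q2, q3}, q5→{q0, q5}, q7→{q5}; now {q0, q2, q3, q4, q5, q7}.
Read 'a': q0→∅, q2→{q4}, q3→{q7}, q4→{q2, q3}, q5→{q0, q5}, q7→{q5}; now {q0, q2, q3, q4, q5, q7}.
Read 'a': q0→∅, q2→{q4}, q3→{q7}, q4→{q2, q3}, q5→{q0, q5}, q7→{q5}; now {q0, q2, q3, q4, q5, q7}.
Read 'c': q0→{q0, q3, q5}, q2→∅, q3→∅, q4→∅, q5→{q3}, q7→{q1, q2, q3, q7}; now {q0, q1, q2, q3, q5, q7}.
State q4 is not in {q0, q1, q2, q3, q5, q7}.

No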